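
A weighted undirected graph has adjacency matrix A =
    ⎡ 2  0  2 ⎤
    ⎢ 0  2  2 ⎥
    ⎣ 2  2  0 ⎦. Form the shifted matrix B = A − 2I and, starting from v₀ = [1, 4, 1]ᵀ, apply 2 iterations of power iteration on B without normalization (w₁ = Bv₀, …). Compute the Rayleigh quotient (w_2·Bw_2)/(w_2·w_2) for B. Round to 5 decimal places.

μ ≈ -2.00000

B = A − 2I has rows (0, 0, 2); (0, 0, 2); (2, 2, -2)
w1 = Bv₀ = (0·1 + 0·4 + 2·1; 0·1 + 0·4 + 2·1; 2·1 + 2·4 + (-2)·1) = (2, 2, 8)
w2 = Bw1 = (0·2 + 0·2 + 2·8; 0·2 + 0·2 + 2·8; 2·2 + 2·2 + (-2)·8) = (16, 16, -8)
Bw2 = (-16, -16, 80)
w2·Bw2 = -1152; w2·w2 = 576; μ ≈ -1152/576 = -2.00000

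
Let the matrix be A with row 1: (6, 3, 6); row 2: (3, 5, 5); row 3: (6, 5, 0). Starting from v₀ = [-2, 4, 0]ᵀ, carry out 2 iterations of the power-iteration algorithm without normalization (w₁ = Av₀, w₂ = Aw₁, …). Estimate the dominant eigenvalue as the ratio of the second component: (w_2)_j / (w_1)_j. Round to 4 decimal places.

w1 = Av₀ = (0, 14, 8)
w2 = Aw1 = (90, 110, 70)
Ratio at component: 110 / 14 = 7.8571

λ ≈ 7.8571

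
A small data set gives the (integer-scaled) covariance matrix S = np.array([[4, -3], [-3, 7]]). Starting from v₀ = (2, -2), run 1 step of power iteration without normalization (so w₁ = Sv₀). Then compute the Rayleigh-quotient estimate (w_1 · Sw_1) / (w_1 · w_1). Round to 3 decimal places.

w1 = Sv₀ = (4·2 + (-3)·(-2); (-3)·2 + 7·(-2)) = (14, -20)
Sw1 = (116, -182)
w1·Sw1 = 14·116 + (-20)·(-182) = 5264; w1·w1 = 14·14 + (-20)·(-20) = 596
λ ≈ 5264/596 = 8.832

λ ≈ 8.832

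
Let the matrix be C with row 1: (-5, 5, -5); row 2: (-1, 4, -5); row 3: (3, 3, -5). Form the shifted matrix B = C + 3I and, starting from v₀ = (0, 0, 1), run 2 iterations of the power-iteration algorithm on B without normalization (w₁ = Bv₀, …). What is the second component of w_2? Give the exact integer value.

-20

B = C + 3I has rows (-2, 5, -5); (-1, 7, -5); (3, 3, -2)
w1 = Bv₀ = ((-2)·0 + 5·0 + (-5)·1; (-1)·0 + 7·0 + (-5)·1; 3·0 + 3·0 + (-2)·1) = (-5, -5, -2)
w2 = Bw1 = ((-2)·(-5) + 5·(-5) + (-5)·(-2); (-1)·(-5) + 7·(-5) + (-5)·(-2); 3·(-5) + 3·(-5) + (-2)·(-2)) = (-5, -20, -26)
Requested component of w2: -20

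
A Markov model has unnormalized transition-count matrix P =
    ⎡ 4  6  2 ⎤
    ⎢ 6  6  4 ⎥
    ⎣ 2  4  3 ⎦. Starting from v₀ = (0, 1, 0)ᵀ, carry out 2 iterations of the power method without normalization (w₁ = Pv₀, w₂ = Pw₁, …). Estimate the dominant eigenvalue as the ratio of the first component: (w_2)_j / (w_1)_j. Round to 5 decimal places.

λ ≈ 11.33333

w1 = Pv₀ = (4·0 + 6·1 + 2·0; 6·0 + 6·1 + 4·0; 2·0 + 4·1 + 3·0) = (6, 6, 4)
w2 = Pw1 = (4·6 + 6·6 + 2·4; 6·6 + 6·6 + 4·4; 2·6 + 4·6 + 3·4) = (68, 88, 48)
Ratio at component: 68 / 6 = 11.33333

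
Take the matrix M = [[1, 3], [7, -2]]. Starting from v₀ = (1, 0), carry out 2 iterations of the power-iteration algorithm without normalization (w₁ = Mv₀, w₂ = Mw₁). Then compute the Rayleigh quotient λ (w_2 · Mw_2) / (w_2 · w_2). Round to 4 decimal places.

w1 = Mv₀ = (1, 7)
w2 = Mw1 = (22, -7)
Mw2 = (1, 168)
w2·Mw2 = 22·1 + (-7)·168 = -1154; w2·w2 = 22·22 + (-7)·(-7) = 533
λ ≈ -1154/533 = -2.1651

λ ≈ -2.1651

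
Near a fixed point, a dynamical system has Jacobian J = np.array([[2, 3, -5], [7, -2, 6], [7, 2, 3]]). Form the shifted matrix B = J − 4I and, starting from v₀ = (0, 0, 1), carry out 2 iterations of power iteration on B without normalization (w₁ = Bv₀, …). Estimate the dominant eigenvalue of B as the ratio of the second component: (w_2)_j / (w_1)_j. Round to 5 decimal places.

B = J − 4I has rows (-2, 3, -5); (7, -6, 6); (7, 2, -1)
w1 = Bv₀ = (-5, 6, -1)
w2 = Bw1 = (33, -77, -22)
Ratio: -77/6 = -12.83333

-12.83333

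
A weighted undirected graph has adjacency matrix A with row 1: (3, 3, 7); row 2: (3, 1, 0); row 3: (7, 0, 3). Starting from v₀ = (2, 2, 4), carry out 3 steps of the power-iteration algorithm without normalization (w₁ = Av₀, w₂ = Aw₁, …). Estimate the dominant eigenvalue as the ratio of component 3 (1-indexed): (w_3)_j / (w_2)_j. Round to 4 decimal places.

λ ≈ 9.3743

w1 = Av₀ = (40, 8, 26)
w2 = Aw1 = (326, 128, 358)
w3 = Aw2 = (3868, 1106, 3356)
Ratio at component: 3356 / 358 = 9.3743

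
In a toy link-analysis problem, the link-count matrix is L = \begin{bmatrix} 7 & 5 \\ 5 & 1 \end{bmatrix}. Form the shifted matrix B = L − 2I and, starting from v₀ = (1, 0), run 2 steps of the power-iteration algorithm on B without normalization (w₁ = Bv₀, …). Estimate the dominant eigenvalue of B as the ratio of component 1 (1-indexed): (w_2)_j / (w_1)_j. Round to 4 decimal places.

B = L − 2I has rows (5, 5); (5, -1)
w1 = Bv₀ = (5, 5)
w2 = Bw1 = (50, 20)
Ratio: 50/5 = 10.0000

μ ≈ 10.0000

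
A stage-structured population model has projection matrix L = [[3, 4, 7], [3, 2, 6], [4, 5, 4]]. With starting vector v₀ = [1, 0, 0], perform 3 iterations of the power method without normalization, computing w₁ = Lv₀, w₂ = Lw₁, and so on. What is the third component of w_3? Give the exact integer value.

563

w1 = Lv₀ = (3, 3, 4)
w2 = Lw1 = (49, 39, 43)
w3 = Lw2 = (604, 483, 563)
The requested component of w3 is 563.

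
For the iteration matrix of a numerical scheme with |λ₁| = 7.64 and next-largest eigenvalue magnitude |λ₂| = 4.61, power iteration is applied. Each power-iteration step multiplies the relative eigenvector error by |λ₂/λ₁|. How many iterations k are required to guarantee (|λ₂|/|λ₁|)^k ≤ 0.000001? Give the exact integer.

28

|λ₂/λ₁| = 4.61/7.64 = 0.60340
Need k ≥ ln(0.000001) / ln(0.60340) = -13.8155 / -0.5052 ≈ 27.348
Smallest integer k satisfying the bound: 28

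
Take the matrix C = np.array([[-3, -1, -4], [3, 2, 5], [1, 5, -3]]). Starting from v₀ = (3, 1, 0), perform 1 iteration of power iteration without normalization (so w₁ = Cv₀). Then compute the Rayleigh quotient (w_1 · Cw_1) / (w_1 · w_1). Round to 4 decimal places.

w1 = Cv₀ = (-10, 11, 8)
Cw1 = (-13, 32, 21)
w1·Cw1 = (-10)·(-13) + 11·32 + 8·21 = 650; w1·w1 = (-10)·(-10) + 11·11 + 8·8 = 285
λ ≈ 650/285 = 2.2807

λ ≈ 2.2807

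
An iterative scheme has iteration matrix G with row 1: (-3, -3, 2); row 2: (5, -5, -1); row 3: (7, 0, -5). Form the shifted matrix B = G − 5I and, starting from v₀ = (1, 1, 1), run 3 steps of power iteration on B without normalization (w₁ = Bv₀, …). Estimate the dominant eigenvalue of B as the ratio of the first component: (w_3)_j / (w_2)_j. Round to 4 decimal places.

B = G − 5I has rows (-8, -3, 2); (5, -10, -1); (7, 0, -10)
w1 = Bv₀ = ((-8)·1 + (-3)·1 + 2·1; 5·1 + (-10)·1 + (-1)·1; 7·1 + 0·1 + (-10)·1) = (-9, -6, -3)
w2 = Bw1 = ((-8)·(-9) + (-3)·(-6) + 2·(-3); 5·(-9) + (-10)·(-6) + (-1)·(-3); 7·(-9) + 0·(-6) + (-10)·(-3)) = (84, 18, -33)
w3 = Bw2 = (-792, 273, 918)
Ratio: -792/84 = -9.4286

-9.4286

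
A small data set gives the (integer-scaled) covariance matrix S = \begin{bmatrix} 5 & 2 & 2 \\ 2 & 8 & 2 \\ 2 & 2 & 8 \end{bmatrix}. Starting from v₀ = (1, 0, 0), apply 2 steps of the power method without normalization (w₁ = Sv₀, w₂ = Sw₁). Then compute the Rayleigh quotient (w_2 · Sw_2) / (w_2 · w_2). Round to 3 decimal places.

λ ≈ 10.857

w1 = Sv₀ = (5, 2, 2)
w2 = Sw1 = (33, 30, 30)
Sw2 = (285, 366, 366)
w2·Sw2 = 33·285 + 30·366 + 30·366 = 31365; w2·w2 = 33·33 + 30·30 + 30·30 = 2889
λ ≈ 31365/2889 = 10.857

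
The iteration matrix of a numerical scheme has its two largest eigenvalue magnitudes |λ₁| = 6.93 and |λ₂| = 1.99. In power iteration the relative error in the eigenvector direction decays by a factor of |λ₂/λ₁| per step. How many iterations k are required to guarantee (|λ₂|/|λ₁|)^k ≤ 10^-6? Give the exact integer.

|λ₂/λ₁| = 1.99/6.93 = 0.28716
Need k ≥ ln(10^-6) / ln(0.28716) = -13.8155 / -1.2477 ≈ 11.073
Smallest integer k satisfying the bound: 12

12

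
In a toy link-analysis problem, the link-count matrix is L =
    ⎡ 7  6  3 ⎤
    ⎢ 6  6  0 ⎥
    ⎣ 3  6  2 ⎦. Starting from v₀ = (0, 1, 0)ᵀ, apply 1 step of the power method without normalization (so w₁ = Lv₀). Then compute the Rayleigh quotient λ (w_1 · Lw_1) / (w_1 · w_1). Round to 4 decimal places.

w1 = Lv₀ = (7·0 + 6·1 + 3·0; 6·0 + 6·1 + 0·0; 3·0 + 6·1 + 2·0) = (6, 6, 6)
Lw1 = (96, 72, 66)
w1·Lw1 = 6·96 + 6·72 + 6·66 = 1404; w1·w1 = 6·6 + 6·6 + 6·6 = 108
λ ≈ 1404/108 = 13.0000

λ ≈ 13.0000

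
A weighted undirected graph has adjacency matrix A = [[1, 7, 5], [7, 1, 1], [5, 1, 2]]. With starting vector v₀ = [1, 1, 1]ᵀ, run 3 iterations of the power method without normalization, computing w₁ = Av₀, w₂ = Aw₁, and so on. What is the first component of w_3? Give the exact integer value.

1322

w1 = Av₀ = (1·1 + 7·1 + 5·1; 7·1 + 1·1 + 1·1; 5·1 + 1·1 + 2·1) = (13, 9, 8)
w2 = Aw1 = (1·13 + 7·9 + 5·8; 7·13 + 1·9 + 1·8; 5·13 + 1·9 + 2·8) = (116, 108, 90)
w3 = Aw2 = (1322, 1010, 868)
The requested component of w3 is 1322.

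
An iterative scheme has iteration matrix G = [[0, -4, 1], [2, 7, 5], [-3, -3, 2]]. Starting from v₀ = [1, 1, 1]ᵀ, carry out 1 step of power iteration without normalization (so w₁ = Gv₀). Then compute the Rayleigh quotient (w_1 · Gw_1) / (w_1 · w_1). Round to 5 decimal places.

w1 = Gv₀ = (-3, 14, -4)
Gw1 = (-60, 72, -41)
w1·Gw1 = (-3)·(-60) + 14·72 + (-4)·(-41) = 1352; w1·w1 = (-3)·(-3) + 14·14 + (-4)·(-4) = 221
λ ≈ 1352/221 = 6.11765

λ ≈ 6.11765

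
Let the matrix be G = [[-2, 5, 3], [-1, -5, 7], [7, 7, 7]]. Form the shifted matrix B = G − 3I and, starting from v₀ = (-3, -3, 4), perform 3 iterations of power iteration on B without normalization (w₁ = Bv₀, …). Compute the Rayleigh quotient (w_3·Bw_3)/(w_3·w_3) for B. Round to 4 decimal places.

B = G − 3I has rows (-5, 5, 3); (-1, -8, 7); (7, 7, 4)
w1 = Bv₀ = (12, 55, -26)
w2 = Bw1 = (137, -634, 365)
w3 = Bw2 = (-2760, 7490, -2019)
Bw3 = (45193, -71293, 25034)
w3·Bw3 = -709260896; w3·w3 = 67794061; μ ≈ -709260896/67794061 = -10.4620

μ ≈ -10.4620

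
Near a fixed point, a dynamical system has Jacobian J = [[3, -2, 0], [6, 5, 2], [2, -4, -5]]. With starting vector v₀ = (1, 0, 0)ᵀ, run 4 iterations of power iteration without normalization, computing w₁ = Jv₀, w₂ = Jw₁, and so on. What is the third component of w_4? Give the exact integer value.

-600

w1 = Jv₀ = (3·1 + (-2)·0 + 0·0; 6·1 + 5·0 + 2·0; 2·1 + (-4)·0 + (-5)·0) = (3, 6, 2)
w2 = Jw1 = (3·3 + (-2)·6 + 0·2; 6·3 + 5·6 + 2·2; 2·3 + (-4)·6 + (-5)·2) = (-3, 52, -28)
w3 = Jw2 = (-113, 186, -74)
w4 = Jw3 = (-711, 104, -600)
The requested component of w4 is -600.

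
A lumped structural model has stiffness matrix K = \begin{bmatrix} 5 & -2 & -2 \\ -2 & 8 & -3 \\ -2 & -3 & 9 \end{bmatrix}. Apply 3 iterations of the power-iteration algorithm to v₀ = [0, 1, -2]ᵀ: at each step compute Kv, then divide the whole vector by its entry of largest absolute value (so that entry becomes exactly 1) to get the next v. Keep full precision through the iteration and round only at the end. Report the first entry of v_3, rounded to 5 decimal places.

-0.09268

Kv0 = (2.000000, 14.000000, -21.000000); divide by -21.000000 → v1 = (-0.095238, -0.666667, 1.000000)
Kv1 = (-1.142857, -8.142857, 11.190476); divide by 11.190476 → v2 = (-0.102128, -0.727660, 1.000000)
Kv2 = (-1.055319, -8.617021, 11.387234); divide by 11.387234 → v3 = (-0.092676, -0.756726, 1.000000)
Requested entry of v3: 248/-2676 = -0.09268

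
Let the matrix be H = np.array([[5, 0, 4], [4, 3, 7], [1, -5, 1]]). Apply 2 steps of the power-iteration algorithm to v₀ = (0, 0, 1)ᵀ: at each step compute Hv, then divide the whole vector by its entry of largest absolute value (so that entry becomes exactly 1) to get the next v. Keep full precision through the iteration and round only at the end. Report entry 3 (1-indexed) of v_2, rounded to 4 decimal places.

-0.6818

Hv0 = (4.00000, 7.00000, 1.00000); divide by 7.00000 → v1 = (0.57143, 1.00000, 0.14286)
Hv1 = (3.42857, 6.28571, -4.28571); divide by 6.28571 → v2 = (0.54545, 1.00000, -0.68182)
Requested entry of v2: -30/44 = -0.6818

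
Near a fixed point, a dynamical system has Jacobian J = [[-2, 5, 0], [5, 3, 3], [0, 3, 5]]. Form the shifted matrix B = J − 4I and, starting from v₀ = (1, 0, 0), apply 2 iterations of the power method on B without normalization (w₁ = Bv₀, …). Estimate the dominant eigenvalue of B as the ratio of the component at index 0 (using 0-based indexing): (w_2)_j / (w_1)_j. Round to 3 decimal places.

μ ≈ -10.167

B = J − 4I has rows (-6, 5, 0); (5, -1, 3); (0, 3, 1)
w1 = Bv₀ = ((-6)·1 + 5·0 + 0·0; 5·1 + (-1)·0 + 3·0; 0·1 + 3·0 + 1·0) = (-6, 5, 0)
w2 = Bw1 = ((-6)·(-6) + 5·5 + 0·0; 5·(-6) + (-1)·5 + 3·0; 0·(-6) + 3·5 + 1·0) = (61, -35, 15)
Ratio: 61/-6 = -10.167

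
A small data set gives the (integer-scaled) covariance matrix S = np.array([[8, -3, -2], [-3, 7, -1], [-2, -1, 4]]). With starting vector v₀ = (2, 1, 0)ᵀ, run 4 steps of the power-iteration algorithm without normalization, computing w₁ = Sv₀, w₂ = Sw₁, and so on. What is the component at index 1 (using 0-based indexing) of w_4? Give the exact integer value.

w1 = Sv₀ = (13, 1, -5)
w2 = Sw1 = (111, -27, -47)
w3 = Sw2 = (1063, -475, -383)
w4 = Sw3 = (10695, -6131, -3183)
The requested component of w4 is -6131.

-6131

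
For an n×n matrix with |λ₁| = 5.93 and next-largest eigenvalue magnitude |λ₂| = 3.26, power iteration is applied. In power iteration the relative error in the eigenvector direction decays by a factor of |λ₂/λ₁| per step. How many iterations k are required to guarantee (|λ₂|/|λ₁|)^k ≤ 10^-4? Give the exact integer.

16

|λ₂/λ₁| = 3.26/5.93 = 0.54975
Need k ≥ ln(10^-4) / ln(0.54975) = -9.2103 / -0.5983 ≈ 15.394
Smallest integer k satisfying the bound: 16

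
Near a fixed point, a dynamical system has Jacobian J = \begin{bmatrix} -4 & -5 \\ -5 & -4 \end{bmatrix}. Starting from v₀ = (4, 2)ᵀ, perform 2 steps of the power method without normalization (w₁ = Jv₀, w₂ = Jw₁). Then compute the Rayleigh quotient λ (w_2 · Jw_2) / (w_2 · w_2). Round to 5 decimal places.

-8.99983

w1 = Jv₀ = ((-4)·4 + (-5)·2; (-5)·4 + (-4)·2) = (-26, -28)
w2 = Jw1 = ((-4)·(-26) + (-5)·(-28); (-5)·(-26) + (-4)·(-28)) = (244, 242)
Jw2 = (-2186, -2188)
w2·Jw2 = 244·(-2186) + 242·(-2188) = -1062880; w2·w2 = 244·244 + 242·242 = 118100
λ ≈ -1062880/118100 = -8.99983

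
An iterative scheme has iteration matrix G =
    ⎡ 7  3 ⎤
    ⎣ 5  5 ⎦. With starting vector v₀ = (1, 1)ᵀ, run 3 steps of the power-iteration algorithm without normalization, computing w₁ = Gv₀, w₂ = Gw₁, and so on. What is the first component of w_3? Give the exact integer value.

1000

w1 = Gv₀ = (7·1 + 3·1; 5·1 + 5·1) = (10, 10)
w2 = Gw1 = (7·10 + 3·10; 5·10 + 5·10) = (100, 100)
w3 = Gw2 = (1000, 1000)
The requested component of w3 is 1000.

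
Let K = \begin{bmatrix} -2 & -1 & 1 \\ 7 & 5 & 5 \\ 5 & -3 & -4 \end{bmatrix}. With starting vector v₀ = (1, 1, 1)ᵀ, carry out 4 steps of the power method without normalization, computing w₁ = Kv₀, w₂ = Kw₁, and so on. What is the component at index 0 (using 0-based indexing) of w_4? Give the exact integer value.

w1 = Kv₀ = (-2, 17, -2)
w2 = Kw1 = (-15, 61, -53)
w3 = Kw2 = (-84, -65, -46)
w4 = Kw3 = (187, -1143, -41)
The requested component of w4 is 187.

187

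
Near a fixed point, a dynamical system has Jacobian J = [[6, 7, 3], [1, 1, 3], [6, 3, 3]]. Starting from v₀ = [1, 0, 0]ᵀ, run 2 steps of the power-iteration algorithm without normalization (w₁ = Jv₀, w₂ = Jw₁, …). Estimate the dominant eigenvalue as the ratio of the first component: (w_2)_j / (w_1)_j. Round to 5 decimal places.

10.16667

w1 = Jv₀ = (6·1 + 7·0 + 3·0; 1·1 + 1·0 + 3·0; 6·1 + 3·0 + 3·0) = (6, 1, 6)
w2 = Jw1 = (6·6 + 7·1 + 3·6; 1·6 + 1·1 + 3·6; 6·6 + 3·1 + 3·6) = (61, 25, 57)
Ratio at component: 61 / 6 = 10.16667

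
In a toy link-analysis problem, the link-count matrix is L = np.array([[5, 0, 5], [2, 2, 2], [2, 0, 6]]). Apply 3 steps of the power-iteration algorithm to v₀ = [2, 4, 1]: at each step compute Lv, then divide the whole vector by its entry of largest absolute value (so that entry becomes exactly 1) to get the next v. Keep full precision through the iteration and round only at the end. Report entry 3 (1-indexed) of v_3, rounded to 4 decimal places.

Lv0 = (15.00000, 14.00000, 10.00000); divide by 15.00000 → v1 = (1.00000, 0.93333, 0.66667)
Lv1 = (8.33333, 5.20000, 6.00000); divide by 8.33333 → v2 = (1.00000, 0.62400, 0.72000)
Lv2 = (8.60000, 4.68800, 6.32000); divide by 8.60000 → v3 = (1.00000, 0.54512, 0.73488)
Requested entry of v3: 790/1075 = 0.7349

0.7349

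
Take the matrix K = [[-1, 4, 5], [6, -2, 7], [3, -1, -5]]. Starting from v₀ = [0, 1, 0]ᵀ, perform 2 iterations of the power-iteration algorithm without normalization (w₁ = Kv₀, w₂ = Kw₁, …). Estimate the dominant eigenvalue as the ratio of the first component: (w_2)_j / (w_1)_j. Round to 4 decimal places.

-4.2500

w1 = Kv₀ = (4, -2, -1)
w2 = Kw1 = (-17, 21, 19)
Ratio at component: -17 / 4 = -4.2500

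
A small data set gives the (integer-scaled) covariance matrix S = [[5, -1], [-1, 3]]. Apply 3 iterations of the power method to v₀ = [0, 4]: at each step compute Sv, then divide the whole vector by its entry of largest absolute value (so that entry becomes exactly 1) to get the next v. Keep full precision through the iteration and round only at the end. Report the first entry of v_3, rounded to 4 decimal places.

1.0000

Sv0 = (-4.00000, 12.00000); divide by 12.00000 → v1 = (-0.33333, 1.00000)
Sv1 = (-2.66667, 3.33333); divide by 3.33333 → v2 = (-0.80000, 1.00000)
Sv2 = (-5.00000, 3.80000); divide by -5.00000 → v3 = (1.00000, -0.76000)
Requested entry of v3: -200/-200 = 1.0000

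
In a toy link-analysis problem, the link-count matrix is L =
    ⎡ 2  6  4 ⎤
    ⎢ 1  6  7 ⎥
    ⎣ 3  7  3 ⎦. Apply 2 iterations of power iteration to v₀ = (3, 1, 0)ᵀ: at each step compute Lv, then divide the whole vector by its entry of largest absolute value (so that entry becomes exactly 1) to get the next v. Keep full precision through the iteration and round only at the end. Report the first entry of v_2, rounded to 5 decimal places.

0.79775

Lv0 = (12.000000, 9.000000, 16.000000); divide by 16.000000 → v1 = (0.750000, 0.562500, 1.000000)
Lv1 = (8.875000, 11.125000, 9.187500); divide by 11.125000 → v2 = (0.797753, 1.000000, 0.825843)
Requested entry of v2: 142/178 = 0.79775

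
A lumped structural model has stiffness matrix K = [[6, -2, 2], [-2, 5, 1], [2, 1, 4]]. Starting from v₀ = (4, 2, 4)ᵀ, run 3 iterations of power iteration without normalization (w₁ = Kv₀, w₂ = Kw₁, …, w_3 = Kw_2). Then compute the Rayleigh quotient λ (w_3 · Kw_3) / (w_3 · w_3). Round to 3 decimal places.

7.468

w1 = Kv₀ = (6·4 + (-2)·2 + 2·4; (-2)·4 + 5·2 + 1·4; 2·4 + 1·2 + 4·4) = (28, 6, 26)
w2 = Kw1 = (6·28 + (-2)·6 + 2·26; (-2)·28 + 5·6 + 1·26; 2·28 + 1·6 + 4·26) = (208, 0, 166)
w3 = Kw2 = (1580, -250, 1080)
Kw3 = (12140, -3330, 7230)
w3·Kw3 = 1580·12140 + (-250)·(-3330) + 1080·7230 = 27822100; w3·w3 = 1580·1580 + (-250)·(-250) + 1080·1080 = 3725300
λ ≈ 27822100/3725300 = 7.468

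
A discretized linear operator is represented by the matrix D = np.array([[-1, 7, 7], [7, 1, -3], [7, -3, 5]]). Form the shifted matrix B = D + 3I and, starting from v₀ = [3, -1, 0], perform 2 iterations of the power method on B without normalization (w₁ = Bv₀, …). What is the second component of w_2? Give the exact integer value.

B = D + 3I has rows (2, 7, 7); (7, 4, -3); (7, -3, 8)
w1 = Bv₀ = (2·3 + 7·(-1) + 7·0; 7·3 + 4·(-1) + (-3)·0; 7·3 + (-3)·(-1) + 8·0) = (-1, 17, 24)
w2 = Bw1 = (2·(-1) + 7·17 + 7·24; 7·(-1) + 4·17 + (-3)·24; 7·(-1) + (-3)·17 + 8·24) = (285, -11, 134)
Requested component of w2: -11

-11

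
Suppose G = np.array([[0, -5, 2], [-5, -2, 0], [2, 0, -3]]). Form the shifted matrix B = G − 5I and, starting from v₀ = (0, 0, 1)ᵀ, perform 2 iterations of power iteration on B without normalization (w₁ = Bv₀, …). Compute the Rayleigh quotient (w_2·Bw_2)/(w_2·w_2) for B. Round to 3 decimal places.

-9.397

B = G − 5I has rows (-5, -5, 2); (-5, -7, 0); (2, 0, -8)
w1 = Bv₀ = ((-5)·0 + (-5)·0 + 2·1; (-5)·0 + (-7)·0 + 0·1; 2·0 + 0·0 + (-8)·1) = (2, 0, -8)
w2 = Bw1 = ((-5)·2 + (-5)·0 + 2·(-8); (-5)·2 + (-7)·0 + 0·(-8); 2·2 + 0·0 + (-8)·(-8)) = (-26, -10, 68)
Bw2 = (316, 200, -596)
w2·Bw2 = -50744; w2·w2 = 5400; μ ≈ -50744/5400 = -9.397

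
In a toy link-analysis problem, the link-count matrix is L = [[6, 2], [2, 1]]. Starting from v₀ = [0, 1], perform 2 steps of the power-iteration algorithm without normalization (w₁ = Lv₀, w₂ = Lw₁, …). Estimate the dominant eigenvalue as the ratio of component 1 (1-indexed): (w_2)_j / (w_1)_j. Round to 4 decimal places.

w1 = Lv₀ = (6·0 + 2·1; 2·0 + 1·1) = (2, 1)
w2 = Lw1 = (6·2 + 2·1; 2·2 + 1·1) = (14, 5)
Ratio at component: 14 / 2 = 7.0000

7.0000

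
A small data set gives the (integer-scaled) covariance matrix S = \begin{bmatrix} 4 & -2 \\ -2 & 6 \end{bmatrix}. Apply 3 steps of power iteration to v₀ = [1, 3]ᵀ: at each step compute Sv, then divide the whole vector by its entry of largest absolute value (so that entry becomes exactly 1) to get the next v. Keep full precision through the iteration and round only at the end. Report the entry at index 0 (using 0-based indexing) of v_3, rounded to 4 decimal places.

Sv0 = (-2.00000, 16.00000); divide by 16.00000 → v1 = (-0.12500, 1.00000)
Sv1 = (-2.50000, 6.25000); divide by 6.25000 → v2 = (-0.40000, 1.00000)
Sv2 = (-3.60000, 6.80000); divide by 6.80000 → v3 = (-0.52941, 1.00000)
Requested entry of v3: -360/680 = -0.5294

-0.5294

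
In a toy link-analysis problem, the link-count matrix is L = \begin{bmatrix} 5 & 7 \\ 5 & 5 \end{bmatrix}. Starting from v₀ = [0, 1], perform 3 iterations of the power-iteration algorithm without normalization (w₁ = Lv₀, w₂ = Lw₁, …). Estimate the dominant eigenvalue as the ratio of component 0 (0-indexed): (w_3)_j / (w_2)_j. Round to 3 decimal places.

λ ≈ 11.000

w1 = Lv₀ = (7, 5)
w2 = Lw1 = (70, 60)
w3 = Lw2 = (770, 650)
Ratio at component: 770 / 70 = 11.000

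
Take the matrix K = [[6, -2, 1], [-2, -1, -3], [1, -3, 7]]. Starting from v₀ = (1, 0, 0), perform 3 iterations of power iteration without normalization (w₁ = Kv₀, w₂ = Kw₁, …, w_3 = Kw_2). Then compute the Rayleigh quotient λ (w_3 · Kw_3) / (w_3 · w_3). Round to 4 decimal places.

λ ≈ 8.5074

w1 = Kv₀ = (6·1 + (-2)·0 + 1·0; (-2)·1 + (-1)·0 + (-3)·0; 1·1 + (-3)·0 + 7·0) = (6, -2, 1)
w2 = Kw1 = (6·6 + (-2)·(-2) + 1·1; (-2)·6 + (-1)·(-2) + (-3)·1; 1·6 + (-3)·(-2) + 7·1) = (41, -13, 19)
w3 = Kw2 = (291, -126, 213)
Kw3 = (2211, -1095, 2160)
w3·Kw3 = 291·2211 + (-126)·(-1095) + 213·2160 = 1241451; w3·w3 = 291·291 + (-126)·(-126) + 213·213 = 145926
λ ≈ 1241451/145926 = 8.5074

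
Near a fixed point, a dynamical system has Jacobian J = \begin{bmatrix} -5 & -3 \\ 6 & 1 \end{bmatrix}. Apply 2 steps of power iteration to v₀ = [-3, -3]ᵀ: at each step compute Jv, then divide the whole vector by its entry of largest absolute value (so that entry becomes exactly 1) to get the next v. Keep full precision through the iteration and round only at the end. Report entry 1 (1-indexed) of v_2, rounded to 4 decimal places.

Jv0 = (24.00000, -21.00000); divide by 24.00000 → v1 = (1.00000, -0.87500)
Jv1 = (-2.37500, 5.12500); divide by 5.12500 → v2 = (-0.46341, 1.00000)
Requested entry of v2: -57/123 = -0.4634

-0.4634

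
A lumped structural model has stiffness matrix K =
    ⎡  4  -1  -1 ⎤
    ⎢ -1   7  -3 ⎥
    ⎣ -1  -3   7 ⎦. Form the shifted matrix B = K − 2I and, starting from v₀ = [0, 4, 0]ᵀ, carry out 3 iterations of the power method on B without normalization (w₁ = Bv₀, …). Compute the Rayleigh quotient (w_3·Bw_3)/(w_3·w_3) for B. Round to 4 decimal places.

B = K − 2I has rows (2, -1, -1); (-1, 5, -3); (-1, -3, 5)
w1 = Bv₀ = (2·0 + (-1)·4 + (-1)·0; (-1)·0 + 5·4 + (-3)·0; (-1)·0 + (-3)·4 + 5·0) = (-4, 20, -12)
w2 = Bw1 = (2·(-4) + (-1)·20 + (-1)·(-12); (-1)·(-4) + 5·20 + (-3)·(-12); (-1)·(-4) + (-3)·20 + 5·(-12)) = (-16, 140, -116)
w3 = Bw2 = (-56, 1064, -984)
Bw3 = (-192, 8328, -8056)
w3·Bw3 = 16798848; w3·w3 = 2103488; μ ≈ 16798848/2103488 = 7.9862

7.9862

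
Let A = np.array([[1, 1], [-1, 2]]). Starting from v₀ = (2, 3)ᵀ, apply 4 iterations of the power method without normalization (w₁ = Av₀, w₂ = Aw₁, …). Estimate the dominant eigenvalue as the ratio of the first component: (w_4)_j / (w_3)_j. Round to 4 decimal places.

0.7500

w1 = Av₀ = (1·2 + 1·3; (-1)·2 + 2·3) = (5, 4)
w2 = Aw1 = (1·5 + 1·4; (-1)·5 + 2·4) = (9, 3)
w3 = Aw2 = (12, -3)
w4 = Aw3 = (9, -18)
Ratio at component: 9 / 12 = 0.7500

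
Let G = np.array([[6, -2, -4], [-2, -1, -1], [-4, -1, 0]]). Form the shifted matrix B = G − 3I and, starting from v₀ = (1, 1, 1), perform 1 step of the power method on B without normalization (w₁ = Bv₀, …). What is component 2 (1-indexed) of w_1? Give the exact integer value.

B = G − 3I has rows (3, -2, -4); (-2, -4, -1); (-4, -1, -3)
w1 = Bv₀ = (-3, -7, -8)
Requested component of w1: -7

-7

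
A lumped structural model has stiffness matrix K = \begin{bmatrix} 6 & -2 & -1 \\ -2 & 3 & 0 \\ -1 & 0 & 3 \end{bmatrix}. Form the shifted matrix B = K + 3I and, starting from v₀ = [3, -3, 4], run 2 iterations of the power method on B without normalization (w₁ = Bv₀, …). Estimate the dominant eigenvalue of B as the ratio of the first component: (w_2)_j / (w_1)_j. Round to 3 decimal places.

B = K + 3I has rows (9, -2, -1); (-2, 6, 0); (-1, 0, 6)
w1 = Bv₀ = (9·3 + (-2)·(-3) + (-1)·4; (-2)·3 + 6·(-3) + 0·4; (-1)·3 + 0·(-3) + 6·4) = (29, -24, 21)
w2 = Bw1 = (9·29 + (-2)·(-24) + (-1)·21; (-2)·29 + 6·(-24) + 0·21; (-1)·29 + 0·(-24) + 6·21) = (288, -202, 97)
Ratio: 288/29 = 9.931

μ ≈ 9.931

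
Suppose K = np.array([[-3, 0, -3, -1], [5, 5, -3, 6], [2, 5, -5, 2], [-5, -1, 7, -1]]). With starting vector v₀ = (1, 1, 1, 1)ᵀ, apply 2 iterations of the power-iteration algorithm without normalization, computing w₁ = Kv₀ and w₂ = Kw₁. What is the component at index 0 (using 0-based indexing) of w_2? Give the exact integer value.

9

w1 = Kv₀ = ((-3)·1 + 0·1 + (-3)·1 + (-1)·1; 5·1 + 5·1 + (-3)·1 + 6·1; 2·1 + 5·1 + (-5)·1 + 2·1; (-5)·1 + (-1)·1 + 7·1 + (-1)·1) = (-7, 13, 4, 0)
w2 = Kw1 = ((-3)·(-7) + 0·13 + (-3)·4 + (-1)·0; 5·(-7) + 5·13 + (-3)·4 + 6·0; 2·(-7) + 5·13 + (-5)·4 + 2·0; (-5)·(-7) + (-1)·13 + 7·4 + (-1)·0) = (9, 18, 31, 50)
The requested component of w2 is 9.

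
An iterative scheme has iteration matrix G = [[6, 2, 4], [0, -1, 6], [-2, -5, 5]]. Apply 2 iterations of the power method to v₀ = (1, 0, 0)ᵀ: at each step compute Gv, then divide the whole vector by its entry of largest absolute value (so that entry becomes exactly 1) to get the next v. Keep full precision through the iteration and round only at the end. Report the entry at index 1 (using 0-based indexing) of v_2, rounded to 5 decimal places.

-0.42857

Gv0 = (6.000000, 0.000000, -2.000000); divide by 6.000000 → v1 = (1.000000, 0.000000, -0.333333)
Gv1 = (4.666667, -2.000000, -3.666667); divide by 4.666667 → v2 = (1.000000, -0.428571, -0.785714)
Requested entry of v2: -12/28 = -0.42857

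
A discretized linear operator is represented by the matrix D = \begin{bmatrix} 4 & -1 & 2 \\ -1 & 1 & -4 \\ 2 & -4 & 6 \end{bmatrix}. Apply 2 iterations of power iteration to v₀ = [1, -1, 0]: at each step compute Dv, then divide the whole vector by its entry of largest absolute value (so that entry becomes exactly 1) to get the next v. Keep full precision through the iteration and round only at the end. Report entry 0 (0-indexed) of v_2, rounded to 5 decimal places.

0.62963

Dv0 = (5.000000, -2.000000, 6.000000); divide by 6.000000 → v1 = (0.833333, -0.333333, 1.000000)
Dv1 = (5.666667, -5.166667, 9.000000); divide by 9.000000 → v2 = (0.629630, -0.574074, 1.000000)
Requested entry of v2: 34/54 = 0.62963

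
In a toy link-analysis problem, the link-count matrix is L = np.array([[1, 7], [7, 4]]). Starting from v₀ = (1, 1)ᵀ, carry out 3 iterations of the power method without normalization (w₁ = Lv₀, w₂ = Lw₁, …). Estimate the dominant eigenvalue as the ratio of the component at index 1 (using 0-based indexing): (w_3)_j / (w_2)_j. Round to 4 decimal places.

w1 = Lv₀ = (8, 11)
w2 = Lw1 = (85, 100)
w3 = Lw2 = (785, 995)
Ratio at component: 995 / 100 = 9.9500

λ ≈ 9.9500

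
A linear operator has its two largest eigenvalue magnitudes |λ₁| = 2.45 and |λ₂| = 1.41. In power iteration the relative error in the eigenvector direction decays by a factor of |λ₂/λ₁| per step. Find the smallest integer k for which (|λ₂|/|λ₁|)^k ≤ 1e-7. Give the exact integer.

|λ₂/λ₁| = 1.41/2.45 = 0.57551
Need k ≥ ln(1e-7) / ln(0.57551) = -16.1181 / -0.5525 ≈ 29.173
Smallest integer k satisfying the bound: 30

30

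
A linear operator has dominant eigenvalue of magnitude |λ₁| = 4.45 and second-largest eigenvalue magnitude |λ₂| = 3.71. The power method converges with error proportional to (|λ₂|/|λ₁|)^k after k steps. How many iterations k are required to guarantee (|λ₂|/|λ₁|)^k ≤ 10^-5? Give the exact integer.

|λ₂/λ₁| = 3.71/4.45 = 0.83371
Need k ≥ ln(10^-5) / ln(0.83371) = -11.5129 / -0.1819 ≈ 63.302
Smallest integer k satisfying the bound: 64

64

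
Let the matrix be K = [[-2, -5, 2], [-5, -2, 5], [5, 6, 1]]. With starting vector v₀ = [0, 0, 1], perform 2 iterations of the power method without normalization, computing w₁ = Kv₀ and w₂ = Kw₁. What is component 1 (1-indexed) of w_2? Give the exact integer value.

-27

w1 = Kv₀ = (2, 5, 1)
w2 = Kw1 = (-27, -15, 41)
The requested component of w2 is -27.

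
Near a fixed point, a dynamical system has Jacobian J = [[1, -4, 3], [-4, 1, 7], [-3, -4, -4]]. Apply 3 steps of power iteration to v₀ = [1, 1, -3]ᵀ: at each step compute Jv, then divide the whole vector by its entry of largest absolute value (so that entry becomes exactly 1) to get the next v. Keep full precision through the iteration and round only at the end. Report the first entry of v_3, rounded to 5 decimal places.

-0.20285

Jv0 = (-12.000000, -24.000000, 5.000000); divide by -24.000000 → v1 = (0.500000, 1.000000, -0.208333)
Jv1 = (-4.125000, -2.458333, -4.666667); divide by -4.666667 → v2 = (0.883929, 0.526786, 1.000000)
Jv2 = (1.776786, 3.991071, -8.758929); divide by -8.758929 → v3 = (-0.202854, -0.455657, 1.000000)
Requested entry of v3: 199/-981 = -0.20285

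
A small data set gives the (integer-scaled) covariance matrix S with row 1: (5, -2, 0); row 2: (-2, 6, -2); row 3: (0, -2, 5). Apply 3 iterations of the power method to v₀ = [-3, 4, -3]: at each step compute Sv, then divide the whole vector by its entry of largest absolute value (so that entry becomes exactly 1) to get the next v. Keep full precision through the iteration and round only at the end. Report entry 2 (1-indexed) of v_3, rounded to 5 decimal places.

Sv0 = (-23.000000, 36.000000, -23.000000); divide by 36.000000 → v1 = (-0.638889, 1.000000, -0.638889)
Sv1 = (-5.194444, 8.555556, -5.194444); divide by 8.555556 → v2 = (-0.607143, 1.000000, -0.607143)
Sv2 = (-5.035714, 8.428571, -5.035714); divide by 8.428571 → v3 = (-0.597458, 1.000000, -0.597458)
Requested entry of v3: 2596/2596 = 1.00000

1.00000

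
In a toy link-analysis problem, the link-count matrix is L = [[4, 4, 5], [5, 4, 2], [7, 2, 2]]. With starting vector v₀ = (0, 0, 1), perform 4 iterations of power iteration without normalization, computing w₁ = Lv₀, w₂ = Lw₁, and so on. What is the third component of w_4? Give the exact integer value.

w1 = Lv₀ = (4·0 + 4·0 + 5·1; 5·0 + 4·0 + 2·1; 7·0 + 2·0 + 2·1) = (5, 2, 2)
w2 = Lw1 = (4·5 + 4·2 + 5·2; 5·5 + 4·2 + 2·2; 7·5 + 2·2 + 2·2) = (38, 37, 43)
w3 = Lw2 = (515, 424, 426)
w4 = Lw3 = (5886, 5123, 5305)
The requested component of w4 is 5305.

5305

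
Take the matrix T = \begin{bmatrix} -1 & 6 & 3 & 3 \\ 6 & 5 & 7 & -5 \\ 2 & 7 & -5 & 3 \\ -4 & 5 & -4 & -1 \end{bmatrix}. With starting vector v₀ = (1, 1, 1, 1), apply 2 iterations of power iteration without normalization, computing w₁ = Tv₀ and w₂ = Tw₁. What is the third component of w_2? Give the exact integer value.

66

w1 = Tv₀ = ((-1)·1 + 6·1 + 3·1 + 3·1; 6·1 + 5·1 + 7·1 + (-5)·1; 2·1 + 7·1 + (-5)·1 + 3·1; (-4)·1 + 5·1 + (-4)·1 + (-1)·1) = (11, 13, 7, -4)
w2 = Tw1 = ((-1)·11 + 6·13 + 3·7 + 3·(-4); 6·11 + 5·13 + 7·7 + (-5)·(-4); 2·11 + 7·13 + (-5)·7 + 3·(-4); (-4)·11 + 5·13 + (-4)·7 + (-1)·(-4)) = (76, 200, 66, -3)
The requested component of w2 is 66.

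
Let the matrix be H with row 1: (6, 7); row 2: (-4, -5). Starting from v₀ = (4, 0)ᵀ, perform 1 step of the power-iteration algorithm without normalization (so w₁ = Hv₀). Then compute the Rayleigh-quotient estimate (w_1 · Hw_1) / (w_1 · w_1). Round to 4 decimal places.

w1 = Hv₀ = (24, -16)
Hw1 = (32, -16)
w1·Hw1 = 24·32 + (-16)·(-16) = 1024; w1·w1 = 24·24 + (-16)·(-16) = 832
λ ≈ 1024/832 = 1.2308

1.2308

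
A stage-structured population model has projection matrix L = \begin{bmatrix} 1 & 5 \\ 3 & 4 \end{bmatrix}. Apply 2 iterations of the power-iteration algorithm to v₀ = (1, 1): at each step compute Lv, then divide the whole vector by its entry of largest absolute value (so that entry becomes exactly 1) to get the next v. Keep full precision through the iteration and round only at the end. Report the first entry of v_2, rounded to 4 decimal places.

0.8913

Lv0 = (6.00000, 7.00000); divide by 7.00000 → v1 = (0.85714, 1.00000)
Lv1 = (5.85714, 6.57143); divide by 6.57143 → v2 = (0.89130, 1.00000)
Requested entry of v2: 41/46 = 0.8913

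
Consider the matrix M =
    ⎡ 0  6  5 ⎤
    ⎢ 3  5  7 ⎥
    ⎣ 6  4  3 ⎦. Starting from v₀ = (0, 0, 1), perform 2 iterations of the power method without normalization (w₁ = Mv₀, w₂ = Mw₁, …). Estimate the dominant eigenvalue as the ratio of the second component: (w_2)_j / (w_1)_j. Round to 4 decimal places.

10.1429

w1 = Mv₀ = (5, 7, 3)
w2 = Mw1 = (57, 71, 67)
Ratio at component: 71 / 7 = 10.1429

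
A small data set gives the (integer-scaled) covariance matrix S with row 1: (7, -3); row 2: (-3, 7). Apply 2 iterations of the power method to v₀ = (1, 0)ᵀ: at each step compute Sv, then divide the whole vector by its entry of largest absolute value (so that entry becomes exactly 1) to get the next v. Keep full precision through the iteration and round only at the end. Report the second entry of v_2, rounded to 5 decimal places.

-0.72414

Sv0 = (7.000000, -3.000000); divide by 7.000000 → v1 = (1.000000, -0.428571)
Sv1 = (8.285714, -6.000000); divide by 8.285714 → v2 = (1.000000, -0.724138)
Requested entry of v2: -42/58 = -0.72414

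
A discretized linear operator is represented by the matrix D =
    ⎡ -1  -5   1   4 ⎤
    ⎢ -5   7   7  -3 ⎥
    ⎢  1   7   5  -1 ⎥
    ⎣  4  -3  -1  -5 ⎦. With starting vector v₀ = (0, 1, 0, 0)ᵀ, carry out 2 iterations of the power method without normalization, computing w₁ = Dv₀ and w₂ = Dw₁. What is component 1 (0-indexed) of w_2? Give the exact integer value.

w1 = Dv₀ = ((-1)·0 + (-5)·1 + 1·0 + 4·0; (-5)·0 + 7·1 + 7·0 + (-3)·0; 1·0 + 7·1 + 5·0 + (-1)·0; 4·0 + (-3)·1 + (-1)·0 + (-5)·0) = (-5, 7, 7, -3)
w2 = Dw1 = ((-1)·(-5) + (-5)·7 + 1·7 + 4·(-3); (-5)·(-5) + 7·7 + 7·7 + (-3)·(-3); 1·(-5) + 7·7 + 5·7 + (-1)·(-3); 4·(-5) + (-3)·7 + (-1)·7 + (-5)·(-3)) = (-35, 132, 82, -33)
The requested component of w2 is 132.

132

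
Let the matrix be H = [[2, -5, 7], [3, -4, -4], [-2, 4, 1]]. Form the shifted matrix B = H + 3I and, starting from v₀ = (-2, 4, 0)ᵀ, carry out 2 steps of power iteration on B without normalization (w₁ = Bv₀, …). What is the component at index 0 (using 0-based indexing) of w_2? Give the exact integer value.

40

B = H + 3I has rows (5, -5, 7); (3, -1, -4); (-2, 4, 4)
w1 = Bv₀ = (-30, -10, 20)
w2 = Bw1 = (40, -160, 100)
Requested component of w2: 40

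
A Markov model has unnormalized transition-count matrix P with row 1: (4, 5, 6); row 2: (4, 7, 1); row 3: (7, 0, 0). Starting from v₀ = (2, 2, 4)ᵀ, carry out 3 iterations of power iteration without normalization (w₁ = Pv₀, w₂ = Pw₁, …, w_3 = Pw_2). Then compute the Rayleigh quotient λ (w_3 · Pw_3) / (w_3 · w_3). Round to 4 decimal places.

w1 = Pv₀ = (42, 26, 14)
w2 = Pw1 = (382, 364, 294)
w3 = Pw2 = (5112, 4370, 2674)
Pw3 = (58342, 53712, 35784)
w3·Pw3 = 5112·58342 + 4370·53712 + 2674·35784 = 628652160; w3·w3 = 5112·5112 + 4370·4370 + 2674·2674 = 52379720
λ ≈ 628652160/52379720 = 12.0018

12.0018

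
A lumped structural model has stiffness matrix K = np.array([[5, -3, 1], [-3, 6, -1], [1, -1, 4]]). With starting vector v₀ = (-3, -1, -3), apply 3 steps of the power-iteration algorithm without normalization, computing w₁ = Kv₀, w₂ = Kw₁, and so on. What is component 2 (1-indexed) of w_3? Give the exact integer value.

w1 = Kv₀ = (-15, 6, -14)
w2 = Kw1 = (-107, 95, -77)
w3 = Kw2 = (-897, 968, -510)
The requested component of w3 is 968.

968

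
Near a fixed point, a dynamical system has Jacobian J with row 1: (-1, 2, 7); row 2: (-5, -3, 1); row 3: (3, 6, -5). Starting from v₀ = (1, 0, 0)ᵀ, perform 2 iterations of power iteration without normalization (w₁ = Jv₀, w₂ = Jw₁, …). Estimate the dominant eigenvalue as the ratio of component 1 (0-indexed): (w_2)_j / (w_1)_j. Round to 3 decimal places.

w1 = Jv₀ = ((-1)·1 + 2·0 + 7·0; (-5)·1 + (-3)·0 + 1·0; 3·1 + 6·0 + (-5)·0) = (-1, -5, 3)
w2 = Jw1 = ((-1)·(-1) + 2·(-5) + 7·3; (-5)·(-1) + (-3)·(-5) + 1·3; 3·(-1) + 6·(-5) + (-5)·3) = (12, 23, -48)
Ratio at component: 23 / -5 = -4.600

-4.600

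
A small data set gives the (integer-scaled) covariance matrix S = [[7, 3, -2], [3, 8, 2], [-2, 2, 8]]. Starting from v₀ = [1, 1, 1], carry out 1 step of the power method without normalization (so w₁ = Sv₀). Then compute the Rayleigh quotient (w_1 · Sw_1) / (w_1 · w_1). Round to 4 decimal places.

w1 = Sv₀ = (8, 13, 8)
Sw1 = (79, 144, 74)
w1·Sw1 = 8·79 + 13·144 + 8·74 = 3096; w1·w1 = 8·8 + 13·13 + 8·8 = 297
λ ≈ 3096/297 = 10.4242

10.4242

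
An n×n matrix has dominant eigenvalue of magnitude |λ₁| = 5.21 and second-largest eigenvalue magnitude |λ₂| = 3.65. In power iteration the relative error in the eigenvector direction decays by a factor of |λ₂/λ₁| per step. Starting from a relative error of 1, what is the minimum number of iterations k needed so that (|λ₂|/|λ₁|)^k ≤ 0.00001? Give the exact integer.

33

|λ₂/λ₁| = 3.65/5.21 = 0.70058
Need k ≥ ln(0.00001) / ln(0.70058) = -11.5129 / -0.3559 ≈ 32.353
Smallest integer k satisfying the bound: 33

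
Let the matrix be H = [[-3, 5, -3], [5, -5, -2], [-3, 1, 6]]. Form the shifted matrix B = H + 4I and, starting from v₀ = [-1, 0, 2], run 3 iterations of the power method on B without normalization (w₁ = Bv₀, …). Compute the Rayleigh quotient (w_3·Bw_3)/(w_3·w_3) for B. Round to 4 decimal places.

B = H + 4I has rows (1, 5, -3); (5, -1, -2); (-3, 1, 10)
w1 = Bv₀ = (1·(-1) + 5·0 + (-3)·2; 5·(-1) + (-1)·0 + (-2)·2; (-3)·(-1) + 1·0 + 10·2) = (-7, -9, 23)
w2 = Bw1 = (1·(-7) + 5·(-9) + (-3)·23; 5·(-7) + (-1)·(-9) + (-2)·23; (-3)·(-7) + 1·(-9) + 10·23) = (-121, -72, 242)
w3 = Bw2 = (-1207, -1017, 2711)
Bw3 = (-14425, -10440, 29714)
w3·Bw3 = 108583109; w3·w3 = 9840659; μ ≈ 108583109/9840659 = 11.0341

μ ≈ 11.0341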